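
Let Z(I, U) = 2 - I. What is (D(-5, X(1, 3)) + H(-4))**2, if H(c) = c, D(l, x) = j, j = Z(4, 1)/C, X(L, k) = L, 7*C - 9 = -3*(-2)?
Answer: 5476/225 ≈ 24.338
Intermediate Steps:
C = 15/7 (C = 9/7 + (-3*(-2))/7 = 9/7 + (1/7)*6 = 9/7 + 6/7 = 15/7 ≈ 2.1429)
j = -14/15 (j = (2 - 1*4)/(15/7) = (2 - 4)*(7/15) = -2*7/15 = -14/15 ≈ -0.93333)
D(l, x) = -14/15
(D(-5, X(1, 3)) + H(-4))**2 = (-14/15 - 4)**2 = (-74/15)**2 = 5476/225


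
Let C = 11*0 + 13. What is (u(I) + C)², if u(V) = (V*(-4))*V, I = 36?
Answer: 26739241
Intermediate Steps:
C = 13 (C = 0 + 13 = 13)
u(V) = -4*V² (u(V) = (-4*V)*V = -4*V²)
(u(I) + C)² = (-4*36² + 13)² = (-4*1296 + 13)² = (-5184 + 13)² = (-5171)² = 26739241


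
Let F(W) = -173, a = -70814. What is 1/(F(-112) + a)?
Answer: -1/70987 ≈ -1.4087e-5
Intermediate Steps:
1/(F(-112) + a) = 1/(-173 - 70814) = 1/(-70987) = -1/70987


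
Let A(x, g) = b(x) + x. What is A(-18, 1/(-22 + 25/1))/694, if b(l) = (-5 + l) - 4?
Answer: -45/694 ≈ -0.064842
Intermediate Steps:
b(l) = -9 + l
A(x, g) = -9 + 2*x (A(x, g) = (-9 + x) + x = -9 + 2*x)
A(-18, 1/(-22 + 25/1))/694 = (-9 + 2*(-18))/694 = (-9 - 36)*(1/694) = -45*1/694 = -45/694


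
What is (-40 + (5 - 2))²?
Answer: 1369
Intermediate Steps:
(-40 + (5 - 2))² = (-40 + 3)² = (-37)² = 1369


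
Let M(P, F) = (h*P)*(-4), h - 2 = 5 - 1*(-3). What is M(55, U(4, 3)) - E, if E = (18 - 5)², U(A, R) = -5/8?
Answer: -2369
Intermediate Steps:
h = 10 (h = 2 + (5 - 1*(-3)) = 2 + (5 + 3) = 2 + 8 = 10)
U(A, R) = -5/8 (U(A, R) = -5*⅛ = -5/8)
M(P, F) = -40*P (M(P, F) = (10*P)*(-4) = -40*P)
E = 169 (E = 13² = 169)
M(55, U(4, 3)) - E = -40*55 - 1*169 = -2200 - 169 = -2369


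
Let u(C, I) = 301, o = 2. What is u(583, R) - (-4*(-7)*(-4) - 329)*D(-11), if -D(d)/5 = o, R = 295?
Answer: -4109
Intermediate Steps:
D(d) = -10 (D(d) = -5*2 = -10)
u(583, R) - (-4*(-7)*(-4) - 329)*D(-11) = 301 - (-4*(-7)*(-4) - 329)*(-10) = 301 - (28*(-4) - 329)*(-10) = 301 - (-112 - 329)*(-10) = 301 - (-441)*(-10) = 301 - 1*4410 = 301 - 4410 = -4109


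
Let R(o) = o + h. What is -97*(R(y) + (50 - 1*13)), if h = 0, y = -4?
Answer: -3201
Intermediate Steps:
R(o) = o (R(o) = o + 0 = o)
-97*(R(y) + (50 - 1*13)) = -97*(-4 + (50 - 1*13)) = -97*(-4 + (50 - 13)) = -97*(-4 + 37) = -97*33 = -3201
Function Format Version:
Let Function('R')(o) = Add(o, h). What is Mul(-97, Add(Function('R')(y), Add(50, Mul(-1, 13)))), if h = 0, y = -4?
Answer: -3201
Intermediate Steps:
Function('R')(o) = o (Function('R')(o) = Add(o, 0) = o)
Mul(-97, Add(Function('R')(y), Add(50, Mul(-1, 13)))) = Mul(-97, Add(-4, Add(50, Mul(-1, 13)))) = Mul(-97, Add(-4, Add(50, -13))) = Mul(-97, Add(-4, 37)) = Mul(-97, 33) = -3201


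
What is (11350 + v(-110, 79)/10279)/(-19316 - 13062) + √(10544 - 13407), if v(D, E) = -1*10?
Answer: -58333320/166406731 + I*√2863 ≈ -0.35055 + 53.507*I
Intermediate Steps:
v(D, E) = -10
(11350 + v(-110, 79)/10279)/(-19316 - 13062) + √(10544 - 13407) = (11350 - 10/10279)/(-19316 - 13062) + √(10544 - 13407) = (11350 - 10*1/10279)/(-32378) + √(-2863) = (11350 - 10/10279)*(-1/32378) + I*√2863 = (116666640/10279)*(-1/32378) + I*√2863 = -58333320/166406731 + I*√2863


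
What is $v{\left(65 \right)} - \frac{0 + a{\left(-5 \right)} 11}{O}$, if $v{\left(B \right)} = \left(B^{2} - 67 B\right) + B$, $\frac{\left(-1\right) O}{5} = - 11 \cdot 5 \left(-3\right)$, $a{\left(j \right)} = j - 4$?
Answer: $- \frac{1628}{25} \approx -65.12$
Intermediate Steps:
$a{\left(j \right)} = -4 + j$
$O = -825$ ($O = - 5 \left(- 11 \cdot 5 \left(-3\right)\right) = - 5 \left(\left(-11\right) \left(-15\right)\right) = \left(-5\right) 165 = -825$)
$v{\left(B \right)} = B^{2} - 66 B$
$v{\left(65 \right)} - \frac{0 + a{\left(-5 \right)} 11}{O} = 65 \left(-66 + 65\right) - \frac{0 + \left(-4 - 5\right) 11}{-825} = 65 \left(-1\right) - \left(0 - 99\right) \left(- \frac{1}{825}\right) = -65 - \left(0 - 99\right) \left(- \frac{1}{825}\right) = -65 - \left(-99\right) \left(- \frac{1}{825}\right) = -65 - \frac{3}{25} = - \frac{1628}{25}$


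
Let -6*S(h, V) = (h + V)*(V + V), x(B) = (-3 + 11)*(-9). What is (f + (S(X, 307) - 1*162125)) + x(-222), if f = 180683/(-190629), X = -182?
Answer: -33358095221/190629 ≈ -1.7499e+5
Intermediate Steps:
f = -180683/190629 (f = 180683*(-1/190629) = -180683/190629 ≈ -0.94783)
x(B) = -72 (x(B) = 8*(-9) = -72)
S(h, V) = -V*(V + h)/3 (S(h, V) = -(h + V)*(V + V)/6 = -(V + h)*2*V/6 = -V*(V + h)/3)
(f + (S(X, 307) - 1*162125)) + x(-222) = (-180683/190629 + (-⅓*307*(307 - 182) - 1*162125)) - 72 = (-180683/190629 + (-⅓*307*125 - 162125)) - 72 = (-180683/190629 + (-38375/3 - 162125)) - 72 = (-180683/190629 - 524750/3) - 72 = -33344369933/190629 - 72 = -33358095221/190629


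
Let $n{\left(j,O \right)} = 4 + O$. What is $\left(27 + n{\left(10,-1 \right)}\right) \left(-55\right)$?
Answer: $-1650$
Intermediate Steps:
$\left(27 + n{\left(10,-1 \right)}\right) \left(-55\right) = \left(27 + \left(4 - 1\right)\right) \left(-55\right) = \left(27 + 3\right) \left(-55\right) = 30 \left(-55\right) = -1650$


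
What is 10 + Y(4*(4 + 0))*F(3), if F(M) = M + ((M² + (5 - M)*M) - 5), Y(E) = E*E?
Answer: 3338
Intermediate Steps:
Y(E) = E²
F(M) = -5 + M + M² + M*(5 - M) (F(M) = M + ((M² + M*(5 - M)) - 5) = M + (-5 + M² + M*(5 - M)) = -5 + M + M² + M*(5 - M))
10 + Y(4*(4 + 0))*F(3) = 10 + (4*(4 + 0))²*(-5 + 6*3) = 10 + (4*4)²*(-5 + 18) = 10 + 16²*13 = 10 + 256*13 = 10 + 3328 = 3338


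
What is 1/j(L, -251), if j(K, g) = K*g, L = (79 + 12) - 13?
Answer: -1/19578 ≈ -5.1078e-5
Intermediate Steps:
L = 78 (L = 91 - 13 = 78)
1/j(L, -251) = 1/(78*(-251)) = 1/(-19578) = -1/19578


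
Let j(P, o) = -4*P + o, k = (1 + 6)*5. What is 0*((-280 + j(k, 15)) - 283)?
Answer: 0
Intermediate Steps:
k = 35 (k = 7*5 = 35)
j(P, o) = o - 4*P
0*((-280 + j(k, 15)) - 283) = 0*((-280 + (15 - 4*35)) - 283) = 0*((-280 + (15 - 140)) - 283) = 0*((-280 - 125) - 283) = 0*(-405 - 283) = 0*(-688) = 0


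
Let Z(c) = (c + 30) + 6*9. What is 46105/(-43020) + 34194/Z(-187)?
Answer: -295154939/886212 ≈ -333.05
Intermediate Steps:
Z(c) = 84 + c (Z(c) = (30 + c) + 54 = 84 + c)
46105/(-43020) + 34194/Z(-187) = 46105/(-43020) + 34194/(84 - 187) = 46105*(-1/43020) + 34194/(-103) = -9221/8604 + 34194*(-1/103) = -9221/8604 - 34194/103 = -295154939/886212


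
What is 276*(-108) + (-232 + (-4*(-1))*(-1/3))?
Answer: -90124/3 ≈ -30041.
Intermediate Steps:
276*(-108) + (-232 + (-4*(-1))*(-1/3)) = -29808 + (-232 + 4*(-1*⅓)) = -29808 + (-232 + 4*(-⅓)) = -29808 + (-232 - 4/3) = -29808 - 700/3 = -90124/3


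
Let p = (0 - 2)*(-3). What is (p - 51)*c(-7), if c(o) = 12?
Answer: -540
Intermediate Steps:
p = 6 (p = -2*(-3) = 6)
(p - 51)*c(-7) = (6 - 51)*12 = -45*12 = -540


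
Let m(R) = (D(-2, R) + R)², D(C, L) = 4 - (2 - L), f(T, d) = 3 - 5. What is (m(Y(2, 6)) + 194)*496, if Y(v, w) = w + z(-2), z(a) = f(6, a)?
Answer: 145824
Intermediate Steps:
f(T, d) = -2
z(a) = -2
D(C, L) = 2 + L (D(C, L) = 4 + (-2 + L) = 2 + L)
Y(v, w) = -2 + w (Y(v, w) = w - 2 = -2 + w)
m(R) = (2 + 2*R)² (m(R) = ((2 + R) + R)² = (2 + 2*R)²)
(m(Y(2, 6)) + 194)*496 = (4*(1 + (-2 + 6))² + 194)*496 = (4*(1 + 4)² + 194)*496 = (4*5² + 194)*496 = (4*25 + 194)*496 = (100 + 194)*496 = 294*496 = 145824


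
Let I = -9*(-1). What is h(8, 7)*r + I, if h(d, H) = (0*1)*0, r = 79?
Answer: 9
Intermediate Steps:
h(d, H) = 0 (h(d, H) = 0*0 = 0)
I = 9
h(8, 7)*r + I = 0*79 + 9 = 0 + 9 = 9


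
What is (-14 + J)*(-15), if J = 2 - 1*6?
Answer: 270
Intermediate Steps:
J = -4 (J = 2 - 6 = -4)
(-14 + J)*(-15) = (-14 - 4)*(-15) = -18*(-15) = 270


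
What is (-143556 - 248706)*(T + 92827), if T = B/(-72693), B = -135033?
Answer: -294109685620192/8077 ≈ -3.6413e+10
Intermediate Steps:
T = 45011/24231 (T = -135033/(-72693) = -135033*(-1/72693) = 45011/24231 ≈ 1.8576)
(-143556 - 248706)*(T + 92827) = (-143556 - 248706)*(45011/24231 + 92827) = -392262*2249336048/24231 = -294109685620192/8077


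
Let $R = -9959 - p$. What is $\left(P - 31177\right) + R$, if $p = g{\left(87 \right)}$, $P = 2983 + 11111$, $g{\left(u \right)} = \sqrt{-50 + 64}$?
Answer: $-27042 - \sqrt{14} \approx -27046.0$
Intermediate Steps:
$g{\left(u \right)} = \sqrt{14}$
$P = 14094$
$p = \sqrt{14} \approx 3.7417$
$R = -9959 - \sqrt{14} \approx -9962.7$
$\left(P - 31177\right) + R = \left(14094 - 31177\right) - \left(9959 + \sqrt{14}\right) = -17083 - \left(9959 + \sqrt{14}\right) = -27042 - \sqrt{14}$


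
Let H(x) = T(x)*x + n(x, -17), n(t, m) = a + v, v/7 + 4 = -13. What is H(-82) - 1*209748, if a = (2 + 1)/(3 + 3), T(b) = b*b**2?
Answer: 90004619/2 ≈ 4.5002e+7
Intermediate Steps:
v = -119 (v = -28 + 7*(-13) = -28 - 91 = -119)
T(b) = b**3
a = 1/2 (a = 3/6 = 3*(1/6) = 1/2 ≈ 0.50000)
n(t, m) = -237/2 (n(t, m) = 1/2 - 119 = -237/2)
H(x) = -237/2 + x**4 (H(x) = x**3*x - 237/2 = x**4 - 237/2 = -237/2 + x**4)
H(-82) - 1*209748 = (-237/2 + (-82)**4) - 1*209748 = (-237/2 + 45212176) - 209748 = 90424115/2 - 209748 = 90004619/2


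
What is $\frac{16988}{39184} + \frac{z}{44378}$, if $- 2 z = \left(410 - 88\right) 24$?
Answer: $\frac{2429381}{7011724} \approx 0.34647$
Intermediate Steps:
$z = -3864$ ($z = - \frac{\left(410 - 88\right) 24}{2} = - \frac{322 \cdot 24}{2} = \left(- \frac{1}{2}\right) 7728 = -3864$)
$\frac{16988}{39184} + \frac{z}{44378} = \frac{16988}{39184} - \frac{3864}{44378} = 16988 \cdot \frac{1}{39184} - \frac{1932}{22189} = \frac{137}{316} - \frac{1932}{22189} = \frac{2429381}{7011724}$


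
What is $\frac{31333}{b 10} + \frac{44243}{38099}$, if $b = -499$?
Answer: $- \frac{972983397}{190114010} \approx -5.1179$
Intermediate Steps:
$\frac{31333}{b 10} + \frac{44243}{38099} = \frac{31333}{\left(-499\right) 10} + \frac{44243}{38099} = \frac{31333}{-4990} + 44243 \cdot \frac{1}{38099} = 31333 \left(- \frac{1}{4990}\right) + \frac{44243}{38099} = - \frac{31333}{4990} + \frac{44243}{38099} = - \frac{972983397}{190114010}$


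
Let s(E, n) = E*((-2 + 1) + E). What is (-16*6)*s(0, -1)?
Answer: 0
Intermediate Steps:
s(E, n) = E*(-1 + E)
(-16*6)*s(0, -1) = (-16*6)*(0*(-1 + 0)) = -0*(-1) = -96*0 = 0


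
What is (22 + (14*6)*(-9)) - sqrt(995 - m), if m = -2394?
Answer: -734 - sqrt(3389) ≈ -792.21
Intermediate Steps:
(22 + (14*6)*(-9)) - sqrt(995 - m) = (22 + (14*6)*(-9)) - sqrt(995 - 1*(-2394)) = (22 + 84*(-9)) - sqrt(995 + 2394) = (22 - 756) - sqrt(3389) = -734 - sqrt(3389)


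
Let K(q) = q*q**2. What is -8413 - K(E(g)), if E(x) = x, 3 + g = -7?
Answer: -7413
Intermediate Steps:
g = -10 (g = -3 - 7 = -10)
K(q) = q**3
-8413 - K(E(g)) = -8413 - 1*(-10)**3 = -8413 - 1*(-1000) = -8413 + 1000 = -7413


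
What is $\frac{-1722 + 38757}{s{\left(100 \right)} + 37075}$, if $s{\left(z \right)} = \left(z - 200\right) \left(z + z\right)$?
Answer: $\frac{7407}{3415} \approx 2.169$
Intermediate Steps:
$s{\left(z \right)} = 2 z \left(-200 + z\right)$ ($s{\left(z \right)} = \left(-200 + z\right) 2 z = 2 z \left(-200 + z\right)$)
$\frac{-1722 + 38757}{s{\left(100 \right)} + 37075} = \frac{-1722 + 38757}{2 \cdot 100 \left(-200 + 100\right) + 37075} = \frac{37035}{2 \cdot 100 \left(-100\right) + 37075} = \frac{37035}{-20000 + 37075} = \frac{37035}{17075} = 37035 \cdot \frac{1}{17075} = \frac{7407}{3415}$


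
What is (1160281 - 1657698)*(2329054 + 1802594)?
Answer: -2055151953216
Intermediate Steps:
(1160281 - 1657698)*(2329054 + 1802594) = -497417*4131648 = -2055151953216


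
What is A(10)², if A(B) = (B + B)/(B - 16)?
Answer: 100/9 ≈ 11.111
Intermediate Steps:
A(B) = 2*B/(-16 + B) (A(B) = (2*B)/(-16 + B) = 2*B/(-16 + B))
A(10)² = (2*10/(-16 + 10))² = (2*10/(-6))² = (2*10*(-⅙))² = (-10/3)² = 100/9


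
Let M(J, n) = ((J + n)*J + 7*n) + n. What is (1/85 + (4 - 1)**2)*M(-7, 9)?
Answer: 44428/85 ≈ 522.68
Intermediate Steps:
M(J, n) = 8*n + J*(J + n) (M(J, n) = (J*(J + n) + 7*n) + n = (7*n + J*(J + n)) + n = 8*n + J*(J + n))
(1/85 + (4 - 1)**2)*M(-7, 9) = (1/85 + (4 - 1)**2)*((-7)**2 + 8*9 - 7*9) = (1/85 + 3**2)*(49 + 72 - 63) = (1/85 + 9)*58 = (766/85)*58 = 44428/85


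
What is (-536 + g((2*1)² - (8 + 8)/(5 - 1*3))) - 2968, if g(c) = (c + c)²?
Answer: -3440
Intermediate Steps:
g(c) = 4*c² (g(c) = (2*c)² = 4*c²)
(-536 + g((2*1)² - (8 + 8)/(5 - 1*3))) - 2968 = (-536 + 4*((2*1)² - (8 + 8)/(5 - 1*3))²) - 2968 = (-536 + 4*(2² - 16/(5 - 3))²) - 2968 = (-536 + 4*(4 - 16/2)²) - 2968 = (-536 + 4*(4 - 1*8)²) - 2968 = (-536 + 4*(4 - 8)²) - 2968 = (-536 + 4*(-4)²) - 2968 = (-536 + 4*16) - 2968 = (-536 + 64) - 2968 = -472 - 2968 = -3440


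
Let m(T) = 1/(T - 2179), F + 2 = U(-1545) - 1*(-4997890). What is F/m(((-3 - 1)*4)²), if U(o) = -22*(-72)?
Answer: -9613984656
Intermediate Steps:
U(o) = 1584
F = 4999472 (F = -2 + (1584 - 1*(-4997890)) = -2 + (1584 + 4997890) = -2 + 4999474 = 4999472)
m(T) = 1/(-2179 + T)
F/m(((-3 - 1)*4)²) = 4999472/(1/(-2179 + ((-3 - 1)*4)²)) = 4999472/(1/(-2179 + (-4*4)²)) = 4999472/(1/(-2179 + (-16)²)) = 4999472/(1/(-2179 + 256)) = 4999472/(1/(-1923)) = 4999472/(-1/1923) = 4999472*(-1923) = -9613984656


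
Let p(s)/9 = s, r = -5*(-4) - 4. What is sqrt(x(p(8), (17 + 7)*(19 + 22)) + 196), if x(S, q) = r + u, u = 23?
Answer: sqrt(235) ≈ 15.330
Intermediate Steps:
r = 16 (r = 20 - 4 = 16)
p(s) = 9*s
x(S, q) = 39 (x(S, q) = 16 + 23 = 39)
sqrt(x(p(8), (17 + 7)*(19 + 22)) + 196) = sqrt(39 + 196) = sqrt(235)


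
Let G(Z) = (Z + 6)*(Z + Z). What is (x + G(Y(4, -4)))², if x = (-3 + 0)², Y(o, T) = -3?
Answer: 81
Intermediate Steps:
G(Z) = 2*Z*(6 + Z) (G(Z) = (6 + Z)*(2*Z) = 2*Z*(6 + Z))
x = 9 (x = (-3)² = 9)
(x + G(Y(4, -4)))² = (9 + 2*(-3)*(6 - 3))² = (9 + 2*(-3)*3)² = (9 - 18)² = (-9)² = 81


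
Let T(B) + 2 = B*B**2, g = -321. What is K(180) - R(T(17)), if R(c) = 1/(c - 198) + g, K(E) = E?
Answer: 2361212/4713 ≈ 501.00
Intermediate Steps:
T(B) = -2 + B**3 (T(B) = -2 + B*B**2 = -2 + B**3)
R(c) = -321 + 1/(-198 + c) (R(c) = 1/(c - 198) - 321 = 1/(-198 + c) - 321 = -321 + 1/(-198 + c))
K(180) - R(T(17)) = 180 - (63559 - 321*(-2 + 17**3))/(-198 + (-2 + 17**3)) = 180 - (63559 - 321*(-2 + 4913))/(-198 + (-2 + 4913)) = 180 - (63559 - 321*4911)/(-198 + 4911) = 180 - (63559 - 1576431)/4713 = 180 - (-1512872)/4713 = 180 - 1*(-1512872/4713) = 180 + 1512872/4713 = 2361212/4713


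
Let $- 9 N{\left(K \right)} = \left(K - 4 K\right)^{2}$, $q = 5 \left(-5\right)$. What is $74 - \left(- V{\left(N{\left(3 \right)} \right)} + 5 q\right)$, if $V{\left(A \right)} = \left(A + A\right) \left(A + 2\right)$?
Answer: $325$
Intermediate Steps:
$q = -25$
$N{\left(K \right)} = - K^{2}$ ($N{\left(K \right)} = - \frac{\left(K - 4 K\right)^{2}}{9} = - \frac{\left(- 3 K\right)^{2}}{9} = - \frac{9 K^{2}}{9} = - K^{2}$)
$V{\left(A \right)} = 2 A \left(2 + A\right)$
$74 - \left(- V{\left(N{\left(3 \right)} \right)} + 5 q\right) = 74 - \left(-125 - 2 \left(- 3^{2}\right) \left(2 - 3^{2}\right)\right) = 74 + \left(2 \left(\left(-1\right) 9\right) \left(2 - 9\right) + 125\right) = 74 + \left(2 \left(-9\right) \left(2 - 9\right) + 125\right) = 74 + \left(2 \left(-9\right) \left(-7\right) + 125\right) = 74 + \left(126 + 125\right) = 74 + 251 = 325$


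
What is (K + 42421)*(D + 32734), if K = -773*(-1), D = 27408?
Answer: 2597773548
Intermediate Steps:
K = 773
(K + 42421)*(D + 32734) = (773 + 42421)*(27408 + 32734) = 43194*60142 = 2597773548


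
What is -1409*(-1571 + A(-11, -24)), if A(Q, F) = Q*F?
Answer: 1841563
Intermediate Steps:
A(Q, F) = F*Q
-1409*(-1571 + A(-11, -24)) = -1409*(-1571 - 24*(-11)) = -1409*(-1571 + 264) = -1409*(-1307) = 1841563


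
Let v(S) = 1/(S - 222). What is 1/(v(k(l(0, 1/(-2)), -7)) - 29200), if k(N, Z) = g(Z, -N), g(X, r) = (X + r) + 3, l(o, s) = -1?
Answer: -225/6570001 ≈ -3.4247e-5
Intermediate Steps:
g(X, r) = 3 + X + r
k(N, Z) = 3 + Z - N
v(S) = 1/(-222 + S)
1/(v(k(l(0, 1/(-2)), -7)) - 29200) = 1/(1/(-222 + (3 - 7 - 1*(-1))) - 29200) = 1/(1/(-222 + (3 - 7 + 1)) - 29200) = 1/(1/(-222 - 3) - 29200) = 1/(1/(-225) - 29200) = 1/(-1/225 - 29200) = 1/(-6570001/225) = -225/6570001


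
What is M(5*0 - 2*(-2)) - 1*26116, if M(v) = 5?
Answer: -26111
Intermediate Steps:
M(5*0 - 2*(-2)) - 1*26116 = 5 - 1*26116 = 5 - 26116 = -26111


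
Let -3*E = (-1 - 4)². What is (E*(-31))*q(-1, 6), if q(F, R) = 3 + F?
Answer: 1550/3 ≈ 516.67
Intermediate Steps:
E = -25/3 (E = -(-1 - 4)²/3 = -⅓*(-5)² = -⅓*25 = -25/3 ≈ -8.3333)
(E*(-31))*q(-1, 6) = (-25/3*(-31))*(3 - 1) = (775/3)*2 = 1550/3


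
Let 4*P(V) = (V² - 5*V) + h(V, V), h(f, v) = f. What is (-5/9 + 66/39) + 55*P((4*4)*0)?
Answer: 133/117 ≈ 1.1368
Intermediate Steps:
P(V) = -V + V²/4 (P(V) = ((V² - 5*V) + V)/4 = (V² - 4*V)/4 = -V + V²/4)
(-5/9 + 66/39) + 55*P((4*4)*0) = (-5/9 + 66/39) + 55*(((4*4)*0)*(-4 + (4*4)*0)/4) = (-5*⅑ + 66*(1/39)) + 55*((16*0)*(-4 + 16*0)/4) = (-5/9 + 22/13) + 55*((¼)*0*(-4 + 0)) = 133/117 + 55*((¼)*0*(-4)) = 133/117 + 55*0 = 133/117 + 0 = 133/117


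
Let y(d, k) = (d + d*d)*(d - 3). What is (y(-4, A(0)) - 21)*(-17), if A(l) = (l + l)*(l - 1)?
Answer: 1785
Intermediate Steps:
A(l) = 2*l*(-1 + l) (A(l) = (2*l)*(-1 + l) = 2*l*(-1 + l))
y(d, k) = (-3 + d)*(d + d²) (y(d, k) = (d + d²)*(-3 + d) = (-3 + d)*(d + d²))
(y(-4, A(0)) - 21)*(-17) = (-4*(-3 + (-4)² - 2*(-4)) - 21)*(-17) = (-4*(-3 + 16 + 8) - 21)*(-17) = (-4*21 - 21)*(-17) = (-84 - 21)*(-17) = -105*(-17) = 1785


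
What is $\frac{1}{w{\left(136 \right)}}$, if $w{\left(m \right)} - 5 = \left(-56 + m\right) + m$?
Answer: $\frac{1}{221} \approx 0.0045249$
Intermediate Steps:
$w{\left(m \right)} = -51 + 2 m$ ($w{\left(m \right)} = 5 + \left(\left(-56 + m\right) + m\right) = 5 + \left(-56 + 2 m\right) = -51 + 2 m$)
$\frac{1}{w{\left(136 \right)}} = \frac{1}{-51 + 2 \cdot 136} = \frac{1}{-51 + 272} = \frac{1}{221}$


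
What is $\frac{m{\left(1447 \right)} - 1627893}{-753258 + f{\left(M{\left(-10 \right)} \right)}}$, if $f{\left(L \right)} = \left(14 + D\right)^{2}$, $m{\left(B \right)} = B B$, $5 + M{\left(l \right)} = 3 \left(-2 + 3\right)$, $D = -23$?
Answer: $- \frac{465916}{753177} \approx -0.6186$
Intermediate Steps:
$M{\left(l \right)} = -2$ ($M{\left(l \right)} = -5 + 3 \left(-2 + 3\right) = -5 + 3 \cdot 1 = -5 + 3 = -2$)
$m{\left(B \right)} = B^{2}$
$f{\left(L \right)} = 81$ ($f{\left(L \right)} = \left(14 - 23\right)^{2} = \left(-9\right)^{2} = 81$)
$\frac{m{\left(1447 \right)} - 1627893}{-753258 + f{\left(M{\left(-10 \right)} \right)}} = \frac{1447^{2} - 1627893}{-753258 + 81} = \frac{2093809 - 1627893}{-753177} = 465916 \left(- \frac{1}{753177}\right) = - \frac{465916}{753177}$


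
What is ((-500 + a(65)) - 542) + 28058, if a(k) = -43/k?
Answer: 1755997/65 ≈ 27015.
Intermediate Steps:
((-500 + a(65)) - 542) + 28058 = ((-500 - 43/65) - 542) + 28058 = (-32543/65 - 542) + 28058 = -67773/65 + 28058 = 1755997/65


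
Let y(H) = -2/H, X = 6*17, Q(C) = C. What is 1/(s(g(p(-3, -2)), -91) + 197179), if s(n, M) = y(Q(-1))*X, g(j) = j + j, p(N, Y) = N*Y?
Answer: 1/197383 ≈ 5.0663e-6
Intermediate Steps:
X = 102
g(j) = 2*j
s(n, M) = 204 (s(n, M) = -2/(-1)*102 = -2*(-1)*102 = 2*102 = 204)
1/(s(g(p(-3, -2)), -91) + 197179) = 1/(204 + 197179) = 1/197383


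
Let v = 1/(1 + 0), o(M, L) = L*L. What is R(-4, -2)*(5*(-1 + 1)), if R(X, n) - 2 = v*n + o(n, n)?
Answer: 0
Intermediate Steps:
o(M, L) = L²
v = 1 (v = 1/1 = 1)
R(X, n) = 2 + n + n² (R(X, n) = 2 + (1*n + n²) = 2 + (n + n²) = 2 + n + n²)
R(-4, -2)*(5*(-1 + 1)) = (2 - 2 + (-2)²)*(5*(-1 + 1)) = (2 - 2 + 4)*(5*0) = 4*0 = 0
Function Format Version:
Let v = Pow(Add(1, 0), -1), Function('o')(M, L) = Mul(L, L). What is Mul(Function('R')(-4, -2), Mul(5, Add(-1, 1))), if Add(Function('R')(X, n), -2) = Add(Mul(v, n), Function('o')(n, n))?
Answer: 0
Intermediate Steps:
Function('o')(M, L) = Pow(L, 2)
v = 1 (v = Pow(1, -1) = 1)
Function('R')(X, n) = Add(2, n, Pow(n, 2)) (Function('R')(X, n) = Add(2, Add(Mul(1, n), Pow(n, 2))) = Add(2, Add(n, Pow(n, 2))) = Add(2, n, Pow(n, 2)))
Mul(Function('R')(-4, -2), Mul(5, Add(-1, 1))) = Mul(Add(2, -2, Pow(-2, 2)), Mul(5, Add(-1, 1))) = Mul(Add(2, -2, 4), Mul(5, 0)) = Mul(4, 0) = 0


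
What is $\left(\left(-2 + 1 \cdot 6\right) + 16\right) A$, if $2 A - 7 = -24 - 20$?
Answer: $-370$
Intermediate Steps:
$A = - \frac{37}{2}$ ($A = \frac{7}{2} + \frac{-24 - 20}{2} = \frac{7}{2} + \frac{1}{2} \left(-44\right) = \frac{7}{2} - 22 = - \frac{37}{2} \approx -18.5$)
$\left(\left(-2 + 1 \cdot 6\right) + 16\right) A = \left(\left(-2 + 1 \cdot 6\right) + 16\right) \left(- \frac{37}{2}\right) = \left(\left(-2 + 6\right) + 16\right) \left(- \frac{37}{2}\right) = \left(4 + 16\right) \left(- \frac{37}{2}\right) = 20 \left(- \frac{37}{2}\right) = -370$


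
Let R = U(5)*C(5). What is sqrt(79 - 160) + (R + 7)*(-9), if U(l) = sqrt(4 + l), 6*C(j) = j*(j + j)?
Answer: -288 + 9*I ≈ -288.0 + 9.0*I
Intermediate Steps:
C(j) = j**2/3 (C(j) = (j*(j + j))/6 = (j*(2*j))/6 = (2*j**2)/6 = j**2/3)
R = 25 (R = sqrt(4 + 5)*((1/3)*5**2) = sqrt(9)*((1/3)*25) = 3*(25/3) = 25)
sqrt(79 - 160) + (R + 7)*(-9) = sqrt(79 - 160) + (25 + 7)*(-9) = sqrt(-81) + 32*(-9) = 9*I - 288 = -288 + 9*I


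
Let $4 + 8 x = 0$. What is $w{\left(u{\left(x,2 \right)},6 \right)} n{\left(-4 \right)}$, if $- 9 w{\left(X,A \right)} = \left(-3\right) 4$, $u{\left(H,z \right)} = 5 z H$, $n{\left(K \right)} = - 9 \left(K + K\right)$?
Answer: $96$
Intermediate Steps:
$n{\left(K \right)} = - 18 K$ ($n{\left(K \right)} = - 9 \cdot 2 K = - 18 K$)
$x = - \frac{1}{2}$ ($x = - \frac{1}{2} + \frac{1}{8} \cdot 0 = - \frac{1}{2} + 0 = - \frac{1}{2} \approx -0.5$)
$u{\left(H,z \right)} = 5 H z$
$w{\left(X,A \right)} = \frac{4}{3}$ ($w{\left(X,A \right)} = - \frac{\left(-3\right) 4}{9} = \left(- \frac{1}{9}\right) \left(-12\right) = \frac{4}{3}$)
$w{\left(u{\left(x,2 \right)},6 \right)} n{\left(-4 \right)} = \frac{4 \left(\left(-18\right) \left(-4\right)\right)}{3} = \frac{4}{3} \cdot 72 = 96$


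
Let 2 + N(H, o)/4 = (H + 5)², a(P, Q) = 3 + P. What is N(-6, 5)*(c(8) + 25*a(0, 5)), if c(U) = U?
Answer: -332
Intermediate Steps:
N(H, o) = -8 + 4*(5 + H)² (N(H, o) = -8 + 4*(H + 5)² = -8 + 4*(5 + H)²)
N(-6, 5)*(c(8) + 25*a(0, 5)) = (-8 + 4*(5 - 6)²)*(8 + 25*(3 + 0)) = (-8 + 4*(-1)²)*(8 + 25*3) = (-8 + 4*1)*(8 + 75) = (-8 + 4)*83 = -4*83 = -332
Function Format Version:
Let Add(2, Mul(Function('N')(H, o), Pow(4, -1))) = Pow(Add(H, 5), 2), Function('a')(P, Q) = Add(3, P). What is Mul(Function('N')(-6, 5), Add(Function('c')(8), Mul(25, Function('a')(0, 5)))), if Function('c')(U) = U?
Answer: -332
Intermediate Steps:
Function('N')(H, o) = Add(-8, Mul(4, Pow(Add(5, H), 2))) (Function('N')(H, o) = Add(-8, Mul(4, Pow(Add(H, 5), 2))) = Add(-8, Mul(4, Pow(Add(5, H), 2))))
Mul(Function('N')(-6, 5), Add(Function('c')(8), Mul(25, Function('a')(0, 5)))) = Mul(Add(-8, Mul(4, Pow(Add(5, -6), 2))), Add(8, Mul(25, Add(3, 0)))) = Mul(Add(-8, Mul(4, Pow(-1, 2))), Add(8, Mul(25, 3))) = Mul(Add(-8, Mul(4, 1)), Add(8, 75)) = Mul(Add(-8, 4), 83) = Mul(-4, 83) = -332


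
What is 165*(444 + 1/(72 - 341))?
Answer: 19706775/269 ≈ 73259.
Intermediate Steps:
165*(444 + 1/(72 - 341)) = 165*(444 + 1/(-269)) = 165*(444 - 1/269) = 165*(119435/269) = 19706775/269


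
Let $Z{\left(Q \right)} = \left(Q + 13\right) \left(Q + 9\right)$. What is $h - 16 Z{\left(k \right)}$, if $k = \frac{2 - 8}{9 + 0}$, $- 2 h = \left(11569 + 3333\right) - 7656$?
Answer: $- \frac{47407}{9} \approx -5267.4$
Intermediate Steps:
$h = -3623$ ($h = - \frac{\left(11569 + 3333\right) - 7656}{2} = - \frac{14902 - 7656}{2} = \left(- \frac{1}{2}\right) 7246 = -3623$)
$k = - \frac{2}{3}$ ($k = - \frac{6}{9} = \left(-6\right) \frac{1}{9} = - \frac{2}{3} \approx -0.66667$)
$Z{\left(Q \right)} = \left(9 + Q\right) \left(13 + Q\right)$ ($Z{\left(Q \right)} = \left(13 + Q\right) \left(9 + Q\right) = \left(9 + Q\right) \left(13 + Q\right)$)
$h - 16 Z{\left(k \right)} = -3623 - 16 \left(117 + \left(- \frac{2}{3}\right)^{2} + 22 \left(- \frac{2}{3}\right)\right) = -3623 - 16 \left(117 + \frac{4}{9} - \frac{44}{3}\right) = -3623 - \frac{14800}{9} = - \frac{47407}{9}$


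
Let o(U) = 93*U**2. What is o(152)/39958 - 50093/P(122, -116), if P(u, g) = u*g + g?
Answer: 16329434095/285060372 ≈ 57.284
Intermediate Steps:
P(u, g) = g + g*u (P(u, g) = g*u + g = g + g*u)
o(152)/39958 - 50093/P(122, -116) = (93*152**2)/39958 - 50093*(-1/(116*(1 + 122))) = (93*23104)*(1/39958) - 50093/((-116*123)) = 2148672*(1/39958) - 50093/(-14268) = 1074336/19979 - 50093*(-1/14268) = 1074336/19979 + 50093/14268 = 16329434095/285060372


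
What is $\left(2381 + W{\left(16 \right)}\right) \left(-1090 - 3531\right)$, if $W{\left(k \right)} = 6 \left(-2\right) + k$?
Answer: $-11021085$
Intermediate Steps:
$W{\left(k \right)} = -12 + k$
$\left(2381 + W{\left(16 \right)}\right) \left(-1090 - 3531\right) = \left(2381 + \left(-12 + 16\right)\right) \left(-1090 - 3531\right) = \left(2381 + 4\right) \left(-4621\right) = 2385 \left(-4621\right) = -11021085$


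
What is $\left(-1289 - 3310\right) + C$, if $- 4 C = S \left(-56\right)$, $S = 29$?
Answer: $-4193$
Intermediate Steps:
$C = 406$ ($C = - \frac{29 \left(-56\right)}{4} = \left(- \frac{1}{4}\right) \left(-1624\right) = 406$)
$\left(-1289 - 3310\right) + C = \left(-1289 - 3310\right) + 406 = -4599 + 406 = -4193$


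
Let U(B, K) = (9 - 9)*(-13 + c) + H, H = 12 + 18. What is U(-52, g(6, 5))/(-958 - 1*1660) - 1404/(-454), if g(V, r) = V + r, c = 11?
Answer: 915513/297143 ≈ 3.0811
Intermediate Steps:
H = 30
U(B, K) = 30 (U(B, K) = (9 - 9)*(-13 + 11) + 30 = 0*(-2) + 30 = 0 + 30 = 30)
U(-52, g(6, 5))/(-958 - 1*1660) - 1404/(-454) = 30/(-958 - 1*1660) - 1404/(-454) = 30/(-958 - 1660) - 1404*(-1/454) = 30/(-2618) + 702/227 = 30*(-1/2618) + 702/227 = -15/1309 + 702/227 = 915513/297143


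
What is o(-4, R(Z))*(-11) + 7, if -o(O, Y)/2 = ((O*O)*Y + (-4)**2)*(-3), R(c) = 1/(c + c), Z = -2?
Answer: -785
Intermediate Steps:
R(c) = 1/(2*c)
o(O, Y) = 96 + 6*Y*O**2 (o(O, Y) = -2*((O*O)*Y + (-4)**2)*(-3) = -2*(O**2*Y + 16)*(-3) = -2*(Y*O**2 + 16)*(-3) = -2*(16 + Y*O**2)*(-3) = -2*(-48 - 3*Y*O**2) = 96 + 6*Y*O**2)
o(-4, R(Z))*(-11) + 7 = (96 + 6*((1/2)/(-2))*(-4)**2)*(-11) + 7 = (96 + 6*((1/2)*(-1/2))*16)*(-11) + 7 = (96 + 6*(-1/4)*16)*(-11) + 7 = (96 - 24)*(-11) + 7 = 72*(-11) + 7 = -792 + 7 = -785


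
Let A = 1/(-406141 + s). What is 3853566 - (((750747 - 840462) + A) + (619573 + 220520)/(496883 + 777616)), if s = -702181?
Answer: 1856700489551648357/470851760226 ≈ 3.9433e+6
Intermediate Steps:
A = -1/1108322 (A = 1/(-406141 - 702181) = 1/(-1108322) = -1/1108322 ≈ -9.0227e-7)
3853566 - (((750747 - 840462) + A) + (619573 + 220520)/(496883 + 777616)) = 3853566 - (((750747 - 840462) - 1/1108322) + (619573 + 220520)/(496883 + 777616)) = 3853566 - ((-89715 - 1/1108322) + 840093/1274499) = 3853566 - (-99433108231/1108322 + 840093*(1/1274499)) = 3853566 - (-99433108231/1108322 + 280031/424833) = 3853566 - 1*(-42242155304582441/470851760226) = 3853566 + 42242155304582441/470851760226 = 1856700489551648357/470851760226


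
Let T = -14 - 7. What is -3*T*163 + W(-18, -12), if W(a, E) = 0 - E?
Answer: 10281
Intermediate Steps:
T = -21
W(a, E) = -E
-3*T*163 + W(-18, -12) = -3*(-21)*163 - 1*(-12) = 63*163 + 12 = 10269 + 12 = 10281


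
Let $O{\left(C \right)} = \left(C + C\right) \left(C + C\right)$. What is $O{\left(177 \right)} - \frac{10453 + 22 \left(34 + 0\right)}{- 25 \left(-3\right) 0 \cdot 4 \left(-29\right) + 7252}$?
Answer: $\frac{908780431}{7252} \approx 1.2531 \cdot 10^{5}$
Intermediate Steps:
$O{\left(C \right)} = 4 C^{2}$ ($O{\left(C \right)} = 2 C 2 C = 4 C^{2}$)
$O{\left(177 \right)} - \frac{10453 + 22 \left(34 + 0\right)}{- 25 \left(-3\right) 0 \cdot 4 \left(-29\right) + 7252} = 4 \cdot 177^{2} - \frac{10453 + 22 \left(34 + 0\right)}{- 25 \left(-3\right) 0 \cdot 4 \left(-29\right) + 7252} = 4 \cdot 31329 - \frac{10453 + 22 \cdot 34}{- 25 \cdot 0 \cdot 4 \left(-29\right) + 7252} = 125316 - \frac{10453 + 748}{\left(-25\right) 0 \left(-29\right) + 7252} = 125316 - \frac{11201}{0 \left(-29\right) + 7252} = 125316 - \frac{11201}{0 + 7252} = 125316 - \frac{11201}{7252} = \frac{908780431}{7252}$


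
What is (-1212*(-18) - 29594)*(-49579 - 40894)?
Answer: 703698994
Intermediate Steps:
(-1212*(-18) - 29594)*(-49579 - 40894) = (21816 - 29594)*(-90473) = -7778*(-90473) = 703698994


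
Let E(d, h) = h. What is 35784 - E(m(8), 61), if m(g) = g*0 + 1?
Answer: 35723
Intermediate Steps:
m(g) = 1 (m(g) = 0 + 1 = 1)
35784 - E(m(8), 61) = 35784 - 1*61 = 35784 - 61 = 35723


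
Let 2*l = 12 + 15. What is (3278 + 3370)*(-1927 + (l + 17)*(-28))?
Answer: -18488088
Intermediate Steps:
l = 27/2 (l = (12 + 15)/2 = (1/2)*27 = 27/2 ≈ 13.500)
(3278 + 3370)*(-1927 + (l + 17)*(-28)) = (3278 + 3370)*(-1927 + (27/2 + 17)*(-28)) = 6648*(-1927 + (61/2)*(-28)) = 6648*(-1927 - 854) = 6648*(-2781) = -18488088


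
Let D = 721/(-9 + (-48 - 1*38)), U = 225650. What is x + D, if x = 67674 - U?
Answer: -15008441/95 ≈ -1.5798e+5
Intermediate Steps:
x = -157976 (x = 67674 - 1*225650 = 67674 - 225650 = -157976)
D = -721/95 (D = 721/(-9 + (-48 - 38)) = 721/(-9 - 86) = 721/(-95) = -1/95*721 = -721/95 ≈ -7.5895)
x + D = -157976 - 721/95 = -15008441/95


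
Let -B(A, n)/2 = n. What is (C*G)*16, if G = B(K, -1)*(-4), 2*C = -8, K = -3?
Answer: 512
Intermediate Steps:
B(A, n) = -2*n
C = -4 (C = (1/2)*(-8) = -4)
G = -8 (G = -2*(-1)*(-4) = 2*(-4) = -8)
(C*G)*16 = -4*(-8)*16 = 32*16 = 512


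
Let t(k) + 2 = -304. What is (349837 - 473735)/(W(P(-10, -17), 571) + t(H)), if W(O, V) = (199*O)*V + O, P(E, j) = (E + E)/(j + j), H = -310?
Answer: -1053133/565549 ≈ -1.8621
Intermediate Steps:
t(k) = -306 (t(k) = -2 - 304 = -306)
P(E, j) = E/j (P(E, j) = (2*E)/((2*j)) = (2*E)*(1/(2*j)) = E/j)
W(O, V) = O + 199*O*V (W(O, V) = 199*O*V + O = O + 199*O*V)
(349837 - 473735)/(W(P(-10, -17), 571) + t(H)) = (349837 - 473735)/((-10/(-17))*(1 + 199*571) - 306) = -123898/((-10*(-1/17))*(1 + 113629) - 306) = -123898/((10/17)*113630 - 306) = -123898/(1136300/17 - 306) = -123898/1131098/17 = -123898*17/1131098 = -1053133/565549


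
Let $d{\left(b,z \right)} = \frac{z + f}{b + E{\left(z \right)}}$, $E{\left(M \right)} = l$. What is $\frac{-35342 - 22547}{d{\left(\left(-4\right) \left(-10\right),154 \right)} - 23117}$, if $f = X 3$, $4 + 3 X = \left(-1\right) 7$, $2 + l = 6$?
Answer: $\frac{231556}{92455} \approx 2.5045$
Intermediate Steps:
$l = 4$ ($l = -2 + 6 = 4$)
$X = - \frac{11}{3}$ ($X = - \frac{4}{3} + \frac{\left(-1\right) 7}{3} = - \frac{4}{3} + \frac{1}{3} \left(-7\right) = - \frac{4}{3} - \frac{7}{3} = - \frac{11}{3} \approx -3.6667$)
$E{\left(M \right)} = 4$
$f = -11$ ($f = \left(- \frac{11}{3}\right) 3 = -11$)
$d{\left(b,z \right)} = \frac{-11 + z}{4 + b}$ ($d{\left(b,z \right)} = \frac{z - 11}{b + 4} = \frac{-11 + z}{4 + b}$)
$\frac{-35342 - 22547}{d{\left(\left(-4\right) \left(-10\right),154 \right)} - 23117} = \frac{-35342 - 22547}{\frac{-11 + 154}{4 - -40} - 23117} = - \frac{57889}{\frac{1}{4 + 40} \cdot 143 - 23117} = - \frac{57889}{\frac{1}{44} \cdot 143 - 23117} = - \frac{57889}{\frac{13}{4} - 23117} = - \frac{57889}{- \frac{92455}{4}} = \left(-57889\right) \left(- \frac{4}{92455}\right) = \frac{231556}{92455}$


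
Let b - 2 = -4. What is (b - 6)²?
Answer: 64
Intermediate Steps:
b = -2 (b = 2 - 4 = -2)
(b - 6)² = (-2 - 6)² = (-8)² = 64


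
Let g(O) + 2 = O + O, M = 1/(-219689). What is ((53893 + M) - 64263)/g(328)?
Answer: -2278174931/143676606 ≈ -15.856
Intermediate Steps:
M = -1/219689 ≈ -4.5519e-6
g(O) = -2 + 2*O (g(O) = -2 + (O + O) = -2 + 2*O)
((53893 + M) - 64263)/g(328) = ((53893 - 1/219689) - 64263)/(-2 + 2*328) = (11839699276/219689 - 64263)/(-2 + 656) = -2278174931/219689/654 = -2278174931/219689*1/654 = -2278174931/143676606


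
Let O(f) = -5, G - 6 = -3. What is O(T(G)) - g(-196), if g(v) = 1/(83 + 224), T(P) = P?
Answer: -1536/307 ≈ -5.0033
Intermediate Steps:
G = 3 (G = 6 - 3 = 3)
g(v) = 1/307
O(T(G)) - g(-196) = -5 - 1*1/307 = -5 - 1/307 = -1536/307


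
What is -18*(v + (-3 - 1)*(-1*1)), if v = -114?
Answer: 1980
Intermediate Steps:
-18*(v + (-3 - 1)*(-1*1)) = -18*(-114 + (-3 - 1)*(-1*1)) = -18*(-114 - 4*(-1)) = -18*(-114 + 4) = -18*(-110) = 1980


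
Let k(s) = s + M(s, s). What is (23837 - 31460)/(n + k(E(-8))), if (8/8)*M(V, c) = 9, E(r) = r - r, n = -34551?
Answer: 847/3838 ≈ 0.22069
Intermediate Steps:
E(r) = 0
M(V, c) = 9
k(s) = 9 + s (k(s) = s + 9 = 9 + s)
(23837 - 31460)/(n + k(E(-8))) = (23837 - 31460)/(-34551 + (9 + 0)) = -7623/(-34551 + 9) = -7623/(-34542) = -7623*(-1/34542) = 847/3838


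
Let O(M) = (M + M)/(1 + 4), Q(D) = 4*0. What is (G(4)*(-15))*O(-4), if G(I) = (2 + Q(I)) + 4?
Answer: 144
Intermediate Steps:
Q(D) = 0
O(M) = 2*M/5 (O(M) = (2*M)/5 = (2*M)*(1/5) = 2*M/5)
G(I) = 6 (G(I) = (2 + 0) + 4 = 2 + 4 = 6)
(G(4)*(-15))*O(-4) = (6*(-15))*((2/5)*(-4)) = -90*(-8/5) = 144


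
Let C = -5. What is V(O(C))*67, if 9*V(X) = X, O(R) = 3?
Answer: 67/3 ≈ 22.333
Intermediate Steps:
V(X) = X/9
V(O(C))*67 = ((1/9)*3)*67 = (1/3)*67 = 67/3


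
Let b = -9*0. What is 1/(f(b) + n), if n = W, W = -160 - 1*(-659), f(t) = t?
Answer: 1/499 ≈ 0.0020040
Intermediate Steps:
b = 0
W = 499 (W = -160 + 659 = 499)
n = 499
1/(f(b) + n) = 1/(0 + 499) = 1/499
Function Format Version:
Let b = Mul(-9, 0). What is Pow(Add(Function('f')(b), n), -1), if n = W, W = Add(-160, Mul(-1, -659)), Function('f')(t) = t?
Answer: Rational(1, 499) ≈ 0.0020040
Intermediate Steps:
b = 0
W = 499 (W = Add(-160, 659) = 499)
n = 499
Pow(Add(Function('f')(b), n), -1) = Pow(Add(0, 499), -1) = Pow(499, -1) = Rational(1, 499)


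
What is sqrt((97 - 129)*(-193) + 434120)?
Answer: 2*sqrt(110074) ≈ 663.55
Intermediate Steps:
sqrt((97 - 129)*(-193) + 434120) = sqrt(-32*(-193) + 434120) = sqrt(6176 + 434120) = sqrt(440296) = 2*sqrt(110074)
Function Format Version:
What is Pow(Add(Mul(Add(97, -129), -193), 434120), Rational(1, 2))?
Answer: Mul(2, Pow(110074, Rational(1, 2))) ≈ 663.55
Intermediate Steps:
Pow(Add(Mul(Add(97, -129), -193), 434120), Rational(1, 2)) = Pow(Add(Mul(-32, -193), 434120), Rational(1, 2)) = Pow(Add(6176, 434120), Rational(1, 2)) = Pow(440296, Rational(1, 2)) = Mul(2, Pow(110074, Rational(1, 2)))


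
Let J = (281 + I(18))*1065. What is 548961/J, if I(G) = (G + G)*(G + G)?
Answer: 182987/559835 ≈ 0.32686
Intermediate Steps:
I(G) = 4*G² (I(G) = (2*G)*(2*G) = 4*G²)
J = 1679505 (J = (281 + 4*18²)*1065 = (281 + 4*324)*1065 = (281 + 1296)*1065 = 1577*1065 = 1679505)
548961/J = 548961/1679505 = 548961*(1/1679505) = 182987/559835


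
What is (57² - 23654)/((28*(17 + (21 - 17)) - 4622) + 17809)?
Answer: -4081/2755 ≈ -1.4813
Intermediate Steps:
(57² - 23654)/((28*(17 + (21 - 17)) - 4622) + 17809) = (3249 - 23654)/((28*(17 + 4) - 4622) + 17809) = -20405/((28*21 - 4622) + 17809) = -20405/((588 - 4622) + 17809) = -20405/(-4034 + 17809) = -20405/13775 = -20405*1/13775 = -4081/2755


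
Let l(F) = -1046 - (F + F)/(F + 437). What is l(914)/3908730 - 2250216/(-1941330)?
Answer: 65999753977657/56953167386255 ≈ 1.1588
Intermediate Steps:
l(F) = -1046 - 2*F/(437 + F)
l(914)/3908730 - 2250216/(-1941330) = (2*(-228551 - 524*914)/(437 + 914))/3908730 - 2250216/(-1941330) = (2*(-228551 - 478936)/1351)*(1/3908730) - 2250216*(-1/1941330) = (2*(1/1351)*(-707487))*(1/3908730) + 375036/323555 = -1414974/1351*1/3908730 + 375036/323555 = -235829/880115705 + 375036/323555 = 65999753977657/56953167386255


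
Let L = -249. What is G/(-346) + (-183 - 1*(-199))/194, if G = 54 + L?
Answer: 21683/33562 ≈ 0.64606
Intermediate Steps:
G = -195 (G = 54 - 249 = -195)
G/(-346) + (-183 - 1*(-199))/194 = -195/(-346) + (-183 - 1*(-199))/194 = -195*(-1/346) + (-183 + 199)*(1/194) = 195/346 + 16*(1/194) = 195/346 + 8/97 = 21683/33562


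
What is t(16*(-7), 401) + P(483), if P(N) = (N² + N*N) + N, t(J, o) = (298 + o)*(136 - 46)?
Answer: 529971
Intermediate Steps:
t(J, o) = 26820 + 90*o (t(J, o) = (298 + o)*90 = 26820 + 90*o)
P(N) = N + 2*N² (P(N) = (N² + N²) + N = 2*N² + N = N + 2*N²)
t(16*(-7), 401) + P(483) = (26820 + 90*401) + 483*(1 + 2*483) = (26820 + 36090) + 483*(1 + 966) = 62910 + 483*967 = 62910 + 467061 = 529971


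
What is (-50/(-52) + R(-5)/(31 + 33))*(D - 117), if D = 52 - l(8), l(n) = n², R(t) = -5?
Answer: -94815/832 ≈ -113.96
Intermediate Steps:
D = -12 (D = 52 - 1*8² = 52 - 1*64 = 52 - 64 = -12)
(-50/(-52) + R(-5)/(31 + 33))*(D - 117) = (-50/(-52) - 5/(31 + 33))*(-12 - 117) = (-50*(-1/52) - 5/64)*(-129) = (25/26 - 5*1/64)*(-129) = (25/26 - 5/64)*(-129) = (735/832)*(-129) = -94815/832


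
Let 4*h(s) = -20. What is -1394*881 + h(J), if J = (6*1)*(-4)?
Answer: -1228119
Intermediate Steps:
J = -24 (J = 6*(-4) = -24)
h(s) = -5 (h(s) = (¼)*(-20) = -5)
-1394*881 + h(J) = -1394*881 - 5 = -1228114 - 5 = -1228119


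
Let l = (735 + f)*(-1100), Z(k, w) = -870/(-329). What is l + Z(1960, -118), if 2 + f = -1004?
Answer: 98075770/329 ≈ 2.9810e+5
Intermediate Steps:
f = -1006 (f = -2 - 1004 = -1006)
Z(k, w) = 870/329 (Z(k, w) = -870*(-1/329) = 870/329)
l = 298100 (l = (735 - 1006)*(-1100) = -271*(-1100) = 298100)
l + Z(1960, -118) = 298100 + 870/329 = 98075770/329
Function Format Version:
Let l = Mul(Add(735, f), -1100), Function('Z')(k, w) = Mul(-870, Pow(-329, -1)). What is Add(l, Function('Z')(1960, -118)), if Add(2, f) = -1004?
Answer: Rational(98075770, 329) ≈ 2.9810e+5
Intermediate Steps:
f = -1006 (f = Add(-2, -1004) = -1006)
Function('Z')(k, w) = Rational(870, 329) (Function('Z')(k, w) = Mul(-870, Rational(-1, 329)) = Rational(870, 329))
l = 298100 (l = Mul(Add(735, -1006), -1100) = Mul(-271, -1100) = 298100)
Add(l, Function('Z')(1960, -118)) = Add(298100, Rational(870, 329)) = Rational(98075770, 329)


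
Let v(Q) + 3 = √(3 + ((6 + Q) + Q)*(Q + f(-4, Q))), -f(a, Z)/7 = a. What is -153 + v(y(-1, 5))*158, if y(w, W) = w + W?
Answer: -627 + 158*√451 ≈ 2728.4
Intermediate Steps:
y(w, W) = W + w
f(a, Z) = -7*a
v(Q) = -3 + √(3 + (6 + 2*Q)*(28 + Q)) (v(Q) = -3 + √(3 + ((6 + Q) + Q)*(Q - 7*(-4))) = -3 + √(3 + (6 + 2*Q)*(Q + 28)) = -3 + √(3 + (6 + 2*Q)*(28 + Q)))
-153 + v(y(-1, 5))*158 = -153 + (-3 + √(171 + 2*(5 - 1)² + 62*(5 - 1)))*158 = -153 + (-3 + √(171 + 2*4² + 62*4))*158 = -153 + (-3 + √(171 + 2*16 + 248))*158 = -153 + (-3 + √(171 + 32 + 248))*158 = -153 + (-3 + √451)*158 = -153 + (-474 + 158*√451) = -627 + 158*√451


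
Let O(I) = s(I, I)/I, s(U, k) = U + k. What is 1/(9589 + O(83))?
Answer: 1/9591 ≈ 0.00010426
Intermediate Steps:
O(I) = 2 (O(I) = (I + I)/I = (2*I)/I = 2)
1/(9589 + O(83)) = 1/(9589 + 2) = 1/9591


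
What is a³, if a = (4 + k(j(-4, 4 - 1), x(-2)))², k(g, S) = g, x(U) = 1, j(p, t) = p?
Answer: 0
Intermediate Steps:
a = 0 (a = (4 - 4)² = 0² = 0)
a³ = 0³ = 0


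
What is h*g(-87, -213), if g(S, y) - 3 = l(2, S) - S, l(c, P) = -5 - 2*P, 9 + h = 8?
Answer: -259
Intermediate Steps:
h = -1 (h = -9 + 8 = -1)
g(S, y) = -2 - 3*S (g(S, y) = 3 + ((-5 - 2*S) - S) = 3 + (-5 - 3*S) = -2 - 3*S)
h*g(-87, -213) = -(-2 - 3*(-87)) = -(-2 + 261) = -1*259 = -259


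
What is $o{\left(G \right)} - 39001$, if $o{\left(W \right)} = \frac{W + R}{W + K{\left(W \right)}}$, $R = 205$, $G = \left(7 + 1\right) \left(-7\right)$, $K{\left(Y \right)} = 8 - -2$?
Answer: $- \frac{1794195}{46} \approx -39004.0$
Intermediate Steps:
$K{\left(Y \right)} = 10$ ($K{\left(Y \right)} = 8 + 2 = 10$)
$G = -56$ ($G = 8 \left(-7\right) = -56$)
$o{\left(W \right)} = \frac{205 + W}{10 + W}$ ($o{\left(W \right)} = \frac{W + 205}{W + 10} = \frac{205 + W}{10 + W}$)
$o{\left(G \right)} - 39001 = \frac{205 - 56}{10 - 56} - 39001 = \frac{1}{-46} \cdot 149 - 39001 = \left(- \frac{1}{46}\right) 149 - 39001 = - \frac{149}{46} - 39001 = - \frac{1794195}{46}$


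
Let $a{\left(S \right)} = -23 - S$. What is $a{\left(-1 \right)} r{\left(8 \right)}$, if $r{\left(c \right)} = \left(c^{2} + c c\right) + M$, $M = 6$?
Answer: $-2948$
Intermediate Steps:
$r{\left(c \right)} = 6 + 2 c^{2}$ ($r{\left(c \right)} = \left(c^{2} + c c\right) + 6 = \left(c^{2} + c^{2}\right) + 6 = 2 c^{2} + 6 = 6 + 2 c^{2}$)
$a{\left(-1 \right)} r{\left(8 \right)} = \left(-23 - -1\right) \left(6 + 2 \cdot 8^{2}\right) = \left(-23 + 1\right) \left(6 + 2 \cdot 64\right) = - 22 \left(6 + 128\right) = \left(-22\right) 134 = -2948$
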